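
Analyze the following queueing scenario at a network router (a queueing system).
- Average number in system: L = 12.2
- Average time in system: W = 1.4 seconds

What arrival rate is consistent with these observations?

Little's Law: L = λW, so λ = L/W
λ = 12.2/1.4 = 8.7143 packets/second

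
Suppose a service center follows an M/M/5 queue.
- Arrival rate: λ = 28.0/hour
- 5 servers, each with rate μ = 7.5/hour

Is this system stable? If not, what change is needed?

Stability requires ρ = λ/(cμ) < 1
ρ = 28.0/(5 × 7.5) = 28.0/37.50 = 0.7467
Since 0.7467 < 1, the system is STABLE.
The servers are busy 74.67% of the time.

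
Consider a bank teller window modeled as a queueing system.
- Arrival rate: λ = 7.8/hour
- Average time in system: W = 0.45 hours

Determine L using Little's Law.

Little's Law: L = λW
L = 7.8 × 0.45 = 3.5100 transactions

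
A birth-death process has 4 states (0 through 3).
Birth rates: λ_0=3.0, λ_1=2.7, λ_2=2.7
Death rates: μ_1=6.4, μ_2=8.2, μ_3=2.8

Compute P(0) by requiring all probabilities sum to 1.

Ratios P(n)/P(0) = (λ₀···λₙ₋₁)/(μ₁···μₙ):
P(1)/P(0) = (3.0)/(6.4) = 0.4688
P(2)/P(0) = (3.0×2.7)/(6.4×8.2) = 0.1543
P(3)/P(0) = (3.0×2.7×2.7)/(6.4×8.2×2.8) = 0.1488

Normalization: ∑ P(n) = 1
P(0) × (1.0000 + 0.4688 + 0.1543 + 0.1488) = 1
P(0) × 1.7719 = 1
P(0) = 1/1.7719 = 0.5644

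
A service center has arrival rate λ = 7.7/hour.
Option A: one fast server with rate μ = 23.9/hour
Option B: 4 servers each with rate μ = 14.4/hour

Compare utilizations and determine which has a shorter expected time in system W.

Option A: single server μ = 23.9 (M/M/1)
  ρ_A = 7.7/23.9 = 0.3222
  W_A = 1/(μ-λ) = 1/(23.9-7.7) = 1/16.20 = 0.06173

Option B: 4 servers μ = 14.4 (M/M/4)
  ρ_B = λ/(cμ) = 7.7/(4×14.4) = 0.1337
  Offered load a = λ/μ = cρ = 7.7/14.4 = 0.5347
  P₀ = [ Σₙ₌₀^3 aⁿ/n! + a^4/(4!(1-ρ)) ]⁻¹
  Σ = a^0/0! + a^1/1! + a^2/2! + a^3/3! = 1.0000 + 0.5347 + 0.1430 + 0.02548 = 1.7032
  a^4/(4!(1-ρ)) = 0.08175/(24 × 0.8663) = 0.003932
  P₀ = 1/(1.7032 + 0.003932) = 0.5858
  Lq = P₀·a^4·ρ / (4!(1-ρ)²) = 0.58579 × 0.081755 × 0.13368 / (24 × 0.75051) = 0.0003554
  Wq_B = Lq/λ = 0.0003554/7.7 = 0.00004616
  W_B = Wq_B + 1/μ = 0.00004616 + 0.06944 = 0.06949

Since W_A = 0.06173 < W_B = 0.06949, Option A (single fast server) has the shorter time in system.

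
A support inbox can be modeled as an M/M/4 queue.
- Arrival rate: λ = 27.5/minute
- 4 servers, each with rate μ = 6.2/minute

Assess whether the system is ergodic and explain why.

Stability requires ρ = λ/(cμ) < 1
ρ = 27.5/(4 × 6.2) = 27.5/24.80 = 1.1089
Since 1.1089 ≥ 1, the system is UNSTABLE.
Need c > λ/μ = 27.5/6.2 = 4.44.
Minimum servers needed: c = 5.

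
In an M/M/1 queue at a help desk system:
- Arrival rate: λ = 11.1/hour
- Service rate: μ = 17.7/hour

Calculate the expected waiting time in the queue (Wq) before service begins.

First, compute utilization: ρ = λ/μ = 11.1/17.7 = 0.6271
For M/M/1: Wq = λ/(μ(μ-λ))
Wq = 11.1/(17.7 × (17.7-11.1))
Wq = 11.1/(17.7 × 6.60)
Wq = 0.09502 hours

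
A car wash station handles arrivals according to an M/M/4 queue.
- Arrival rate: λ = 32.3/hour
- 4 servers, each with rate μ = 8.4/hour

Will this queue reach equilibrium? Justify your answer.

Stability requires ρ = λ/(cμ) < 1
ρ = 32.3/(4 × 8.4) = 32.3/33.60 = 0.9613
Since 0.9613 < 1, the system is STABLE.
The servers are busy 96.13% of the time.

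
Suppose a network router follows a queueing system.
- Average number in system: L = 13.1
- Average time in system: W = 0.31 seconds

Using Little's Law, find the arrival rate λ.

Little's Law: L = λW, so λ = L/W
λ = 13.1/0.31 = 42.2581 packets/second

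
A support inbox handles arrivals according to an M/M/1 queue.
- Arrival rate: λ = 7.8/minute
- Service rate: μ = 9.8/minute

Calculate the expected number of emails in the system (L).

ρ = λ/μ = 7.8/9.8 = 0.7959
For M/M/1: L = λ/(μ-λ)
L = 7.8/(9.8-7.8) = 7.8/2.00
L = 3.9000 emails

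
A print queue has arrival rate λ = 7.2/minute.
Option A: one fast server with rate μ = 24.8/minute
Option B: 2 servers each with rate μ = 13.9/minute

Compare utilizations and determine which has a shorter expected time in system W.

Option A: single server μ = 24.8 (M/M/1)
  ρ_A = 7.2/24.8 = 0.2903
  W_A = 1/(μ-λ) = 1/(24.8-7.2) = 1/17.60 = 0.05682

Option B: 2 servers μ = 13.9 (M/M/2)
  ρ_B = λ/(cμ) = 7.2/(2×13.9) = 0.2590
  Offered load a = λ/μ = cρ = 7.2/13.9 = 0.5180
  P₀ = [ Σₙ₌₀^1 aⁿ/n! + a^2/(2!(1-ρ)) ]⁻¹
  Σ = a^0/0! + a^1/1! = 1.0000 + 0.5180 = 1.5180
  a^2/(2!(1-ρ)) = 0.2683/(2 × 0.7410) = 0.1810
  P₀ = 1/(1.5180 + 0.1810) = 0.5886
  Lq = P₀·a^2·ρ / (2!(1-ρ)²) = 0.5886 × 0.2683 × 0.2590 / (2 × 0.5491) = 0.03724
  Wq_B = Lq/λ = 0.0372432/7.2 = 0.00517267
  W_B = Wq_B + 1/μ = 0.00517267 + 0.0719424 = 0.07712

Since W_A = 0.05682 < W_B = 0.07712, Option A (single fast server) has the shorter time in system.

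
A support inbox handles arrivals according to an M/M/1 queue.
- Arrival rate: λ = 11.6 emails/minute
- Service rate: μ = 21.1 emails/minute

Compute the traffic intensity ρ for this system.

Server utilization: ρ = λ/μ
ρ = 11.6/21.1 = 0.5498
The server is busy 54.98% of the time.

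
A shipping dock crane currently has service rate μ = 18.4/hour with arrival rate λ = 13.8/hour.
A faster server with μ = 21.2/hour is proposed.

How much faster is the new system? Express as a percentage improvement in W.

System 1: ρ₁ = 13.8/18.4 = 0.7500, W₁ = 1/(18.4-13.8) = 0.21739
System 2: ρ₂ = 13.8/21.2 = 0.6509, W₂ = 1/(21.2-13.8) = 0.13514
Improvement: (W₁-W₂)/W₁ = (0.21739-0.13514)/0.21739 = 37.84%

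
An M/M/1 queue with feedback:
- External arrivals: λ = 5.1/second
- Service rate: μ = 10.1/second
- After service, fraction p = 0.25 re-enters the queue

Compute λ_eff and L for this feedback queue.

Effective arrival rate: λ_eff = λ/(1-p) = 5.1/(1-0.25) = 5.1/0.75 = 6.8000
ρ = λ_eff/μ = 6.8000/10.1 = 0.67327
L = ρ/(1-ρ) = 0.67327/(1-0.67327) = 2.0606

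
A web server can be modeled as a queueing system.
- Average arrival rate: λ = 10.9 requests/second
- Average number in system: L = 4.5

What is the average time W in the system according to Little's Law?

Little's Law: L = λW, so W = L/λ
W = 4.5/10.9 = 0.4128 seconds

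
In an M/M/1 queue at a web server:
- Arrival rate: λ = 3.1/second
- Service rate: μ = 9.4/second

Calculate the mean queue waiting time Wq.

First, compute utilization: ρ = λ/μ = 3.1/9.4 = 0.3298
For M/M/1: Wq = λ/(μ(μ-λ))
Wq = 3.1/(9.4 × (9.4-3.1))
Wq = 3.1/(9.4 × 6.30)
Wq = 0.05235 seconds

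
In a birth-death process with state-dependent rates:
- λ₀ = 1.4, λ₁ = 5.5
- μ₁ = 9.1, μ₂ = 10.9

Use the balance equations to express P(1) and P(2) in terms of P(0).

Balance equations:
State 0: λ₀P₀ = μ₁P₁ → P₁ = (λ₀/μ₁)P₀ = (1.4/9.1)P₀ = 0.1538P₀
State 1: P₂ = (λ₀λ₁)/(μ₁μ₂)P₀ = (1.4×5.5)/(9.1×10.9)P₀ = 0.07763P₀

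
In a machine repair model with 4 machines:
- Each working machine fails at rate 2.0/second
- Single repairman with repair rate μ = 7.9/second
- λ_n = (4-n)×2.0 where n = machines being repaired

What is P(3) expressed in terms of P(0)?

P(3)/P(0) = ∏_{i=0}^{3-1} λ_i/μ_{i+1}
= (4-0)×2.0/7.9 × (4-1)×2.0/7.9 × (4-2)×2.0/7.9
= 0.3894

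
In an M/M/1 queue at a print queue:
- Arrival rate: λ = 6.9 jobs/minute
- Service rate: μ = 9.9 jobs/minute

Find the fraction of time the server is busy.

Server utilization: ρ = λ/μ
ρ = 6.9/9.9 = 0.6970
The server is busy 69.70% of the time.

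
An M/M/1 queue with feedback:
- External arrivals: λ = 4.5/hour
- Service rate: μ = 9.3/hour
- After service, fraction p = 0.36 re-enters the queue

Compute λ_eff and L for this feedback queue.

Effective arrival rate: λ_eff = λ/(1-p) = 4.5/(1-0.36) = 4.5/0.64 = 7.03125
ρ = λ_eff/μ = 7.03125/9.3 = 0.75605
L = ρ/(1-ρ) = 0.75605/(1-0.75605) = 3.0992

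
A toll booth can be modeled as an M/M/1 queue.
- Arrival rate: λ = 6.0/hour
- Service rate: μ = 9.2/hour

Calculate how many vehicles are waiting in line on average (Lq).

ρ = λ/μ = 6.0/9.2 = 0.6522
For M/M/1: Lq = λ²/(μ(μ-λ))
Lq = 36.00/(9.2 × 3.20)
Lq = 1.2228 vehicles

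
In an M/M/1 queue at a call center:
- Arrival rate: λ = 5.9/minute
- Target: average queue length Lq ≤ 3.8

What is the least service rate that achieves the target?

For M/M/1: Lq = λ²/(μ(μ-λ))
Need Lq ≤ 3.8, i.e. μ(μ-λ) ≥ λ²/3.8
μ² - 5.9μ - 34.81/3.8 ≥ 0  →  μ² - 5.9μ - 9.16053 ≥ 0
Quadratic formula (positive root): μ = [λ + √(λ² + 4×9.16053)]/2
Discriminant: 34.81 + 4×9.16053 = 71.4521, √71.4521 = 8.45293
μ ≥ (5.9 + 8.45293)/2 = 7.1765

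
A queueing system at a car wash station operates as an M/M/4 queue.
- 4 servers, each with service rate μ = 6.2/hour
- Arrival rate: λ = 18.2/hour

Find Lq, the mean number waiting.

Traffic intensity: ρ = λ/(cμ) = 18.2/(4×6.2) = 0.7339
Since ρ = 0.7339 < 1, system is stable.
Offered load a = λ/μ = cρ = 18.2/6.2 = 2.9355
P₀ = [ Σₙ₌₀^3 aⁿ/n! + a^4/(4!(1-ρ)) ]⁻¹
Σ = a^0/0! + a^1/1! + a^2/2! + a^3/3! = 1.0000 + 2.9355 + 4.3085 + 4.2159 = 12.4599
a^4/(4!(1-ρ)) = 74.2538/(24 × 0.26613) = 11.6256
P₀ = 1/(12.4599 + 11.6256) = 0.04152
Lq = P₀·a^4·ρ / (4!(1-ρ)²) = 0.041519 × 74.2538 × 0.73387 / (24 × 0.070825) = 1.3310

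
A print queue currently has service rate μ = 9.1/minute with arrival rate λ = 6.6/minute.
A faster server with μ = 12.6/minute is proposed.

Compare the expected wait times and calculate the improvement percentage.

System 1: ρ₁ = 6.6/9.1 = 0.7253, W₁ = 1/(9.1-6.6) = 0.4000
System 2: ρ₂ = 6.6/12.6 = 0.5238, W₂ = 1/(12.6-6.6) = 0.1667
Improvement: (W₁-W₂)/W₁ = (0.4000-0.1667)/0.4000 = 58.33%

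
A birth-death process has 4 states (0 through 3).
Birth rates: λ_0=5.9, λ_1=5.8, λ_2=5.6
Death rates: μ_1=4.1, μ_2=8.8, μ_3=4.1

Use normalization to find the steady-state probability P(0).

Ratios P(n)/P(0) = (λ₀···λₙ₋₁)/(μ₁···μₙ):
P(1)/P(0) = (5.9)/(4.1) = 1.4390
P(2)/P(0) = (5.9×5.8)/(4.1×8.8) = 0.94845
P(3)/P(0) = (5.9×5.8×5.6)/(4.1×8.8×4.1) = 1.2954

Normalization: ∑ P(n) = 1
P(0) × (1.0000 + 1.4390 + 0.94845 + 1.2954) = 1
P(0) × 4.6829 = 1
P(0) = 1/4.6829 = 0.2135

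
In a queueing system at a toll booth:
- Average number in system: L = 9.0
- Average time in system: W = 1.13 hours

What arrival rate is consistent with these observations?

Little's Law: L = λW, so λ = L/W
λ = 9.0/1.13 = 7.9646 vehicles/hour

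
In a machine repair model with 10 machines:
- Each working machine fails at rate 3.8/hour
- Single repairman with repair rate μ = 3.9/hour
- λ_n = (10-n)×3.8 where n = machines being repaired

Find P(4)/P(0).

P(4)/P(0) = ∏_{i=0}^{4-1} λ_i/μ_{i+1}
= (10-0)×3.8/3.9 × (10-1)×3.8/3.9 × (10-2)×3.8/3.9 × (10-3)×3.8/3.9
= 4542.6209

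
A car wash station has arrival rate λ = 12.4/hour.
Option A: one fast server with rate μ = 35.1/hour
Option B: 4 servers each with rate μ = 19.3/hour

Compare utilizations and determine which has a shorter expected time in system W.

Option A: single server μ = 35.1 (M/M/1)
  ρ_A = 12.4/35.1 = 0.3533
  W_A = 1/(μ-λ) = 1/(35.1-12.4) = 1/22.70 = 0.04405

Option B: 4 servers μ = 19.3 (M/M/4)
  ρ_B = λ/(cμ) = 12.4/(4×19.3) = 0.1606
  Offered load a = λ/μ = cρ = 12.4/19.3 = 0.6425
  P₀ = [ Σₙ₌₀^3 aⁿ/n! + a^4/(4!(1-ρ)) ]⁻¹
  Σ = a^0/0! + a^1/1! + a^2/2! + a^3/3! = 1.0000 + 0.6425 + 0.2064 + 0.04420 = 1.8931
  a^4/(4!(1-ρ)) = 0.1704/(24 × 0.8394) = 0.008458
  P₀ = 1/(1.8931 + 0.008458) = 0.5259
  Lq = P₀·a^4·ρ / (4!(1-ρ)²) = 0.52589 × 0.17040 × 0.16062 / (24 × 0.70456) = 0.0008512
  Wq_B = Lq/λ = 0.000851195/12.4 = 0.00006864
  W_B = Wq_B + 1/μ = 0.00006864 + 0.05181 = 0.05188

Since W_A = 0.04405 < W_B = 0.05188, Option A (single fast server) has the shorter time in system.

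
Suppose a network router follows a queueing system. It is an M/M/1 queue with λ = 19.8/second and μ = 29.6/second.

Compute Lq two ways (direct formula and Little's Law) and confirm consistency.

Method 1 (direct): Lq = λ²/(μ(μ-λ)) = 392.04/(29.6 × 9.80) = 1.3515

Method 2 (Little's Law):
W = 1/(μ-λ) = 1/9.80 = 0.10204
Wq = W - 1/μ = 0.10204 - 0.033784 = 0.06826
Lq = λWq = 19.8 × 0.06826 = 1.3515 ✔ (matches Method 1)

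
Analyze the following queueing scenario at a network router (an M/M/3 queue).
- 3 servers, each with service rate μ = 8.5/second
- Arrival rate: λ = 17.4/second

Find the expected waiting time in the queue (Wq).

Traffic intensity: ρ = λ/(cμ) = 17.4/(3×8.5) = 0.6824
Since ρ = 0.6824 < 1, system is stable.
Offered load a = λ/μ = cρ = 17.4/8.5 = 2.0471
P₀ = [ Σₙ₌₀^2 aⁿ/n! + a^3/(3!(1-ρ)) ]⁻¹
Σ = a^0/0! + a^1/1! + a^2/2! = 1.0000 + 2.0471 + 2.0952 = 5.1423
a^3/(3!(1-ρ)) = 8.57810/(6 × 0.317647) = 4.5009
P₀ = 1/(5.1423 + 4.5009) = 0.1037
Lq = P₀·a^3·ρ / (3!(1-ρ)²) = 0.10370 × 8.5781 × 0.68235 / (6 × 0.10090) = 1.0026
Wq = Lq/λ = 1.0026/17.4 = 0.05762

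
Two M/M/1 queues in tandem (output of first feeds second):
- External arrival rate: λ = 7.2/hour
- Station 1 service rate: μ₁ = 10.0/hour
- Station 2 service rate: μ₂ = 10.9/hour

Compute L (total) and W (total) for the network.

By Jackson's theorem, each station behaves as independent M/M/1.
Station 1: ρ₁ = 7.2/10.0 = 0.7200, L₁ = ρ₁/(1-ρ₁) = λ/(μ₁-λ) = 7.2/2.80 = 2.57143
Station 2: ρ₂ = 7.2/10.9 = 0.6606, L₂ = ρ₂/(1-ρ₂) = λ/(μ₂-λ) = 7.2/3.70 = 1.94595
Total: L = L₁ + L₂ = 2.57143 + 1.94595 = 4.5174
W = L/λ = 4.5174/7.2 = 0.6274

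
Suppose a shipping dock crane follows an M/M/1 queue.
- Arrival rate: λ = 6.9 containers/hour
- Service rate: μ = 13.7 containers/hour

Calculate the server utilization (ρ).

Server utilization: ρ = λ/μ
ρ = 6.9/13.7 = 0.5036
The server is busy 50.36% of the time.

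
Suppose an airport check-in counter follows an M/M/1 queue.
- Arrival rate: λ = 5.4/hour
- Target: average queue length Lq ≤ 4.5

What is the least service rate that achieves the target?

For M/M/1: Lq = λ²/(μ(μ-λ))
Need Lq ≤ 4.5, i.e. μ(μ-λ) ≥ λ²/4.5
μ² - 5.4μ - 29.16/4.5 ≥ 0  →  μ² - 5.4μ - 6.4800 ≥ 0
Quadratic formula (positive root): μ = [λ + √(λ² + 4×6.4800)]/2
Discriminant: 29.16 + 4×6.4800 = 55.0800, √55.0800 = 7.4216
μ ≥ (5.4 + 7.4216)/2 = 6.4108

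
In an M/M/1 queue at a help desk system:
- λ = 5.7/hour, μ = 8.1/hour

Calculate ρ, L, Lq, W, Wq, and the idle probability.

Step 1: ρ = λ/μ = 5.7/8.1 = 0.7037
Step 2: L = λ/(μ-λ) = 5.7/2.40 = 2.3750
Step 3: Lq = λ²/(μ(μ-λ)) = 32.49/(8.1×2.40) = 1.6713
Step 4: W = 1/(μ-λ) = 1/2.40 = 0.41667
Step 5: Wq = λ/(μ(μ-λ)) = 5.7/(8.1×2.40) = 0.2932
Step 6: P(0) = 1-ρ = 0.2963
Verify: L = λW = 5.7×0.41667 = 2.3750 ✔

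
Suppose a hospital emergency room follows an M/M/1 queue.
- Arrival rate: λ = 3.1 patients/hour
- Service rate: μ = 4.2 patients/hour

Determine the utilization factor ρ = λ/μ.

Server utilization: ρ = λ/μ
ρ = 3.1/4.2 = 0.7381
The server is busy 73.81% of the time.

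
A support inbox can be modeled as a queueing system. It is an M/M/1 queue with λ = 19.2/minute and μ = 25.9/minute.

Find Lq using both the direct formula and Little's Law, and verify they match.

Method 1 (direct): Lq = λ²/(μ(μ-λ)) = 368.64/(25.9 × 6.70) = 2.1244

Method 2 (Little's Law):
W = 1/(μ-λ) = 1/6.70 = 0.149254
Wq = W - 1/μ = 0.149254 - 0.0386100 = 0.110644
Lq = λWq = 19.2 × 0.110644 = 2.1244 ✔ (matches Method 1)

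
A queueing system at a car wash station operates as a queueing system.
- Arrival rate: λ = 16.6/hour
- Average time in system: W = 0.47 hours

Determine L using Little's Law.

Little's Law: L = λW
L = 16.6 × 0.47 = 7.8020 cars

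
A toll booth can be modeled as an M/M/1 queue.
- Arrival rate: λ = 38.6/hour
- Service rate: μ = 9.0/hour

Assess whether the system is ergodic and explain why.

Stability requires ρ = λ/(cμ) < 1
ρ = 38.6/(1 × 9.0) = 38.6/9.00 = 4.2889
Since 4.2889 ≥ 1, the system is UNSTABLE.
Queue grows without bound. Need μ > λ = 38.6.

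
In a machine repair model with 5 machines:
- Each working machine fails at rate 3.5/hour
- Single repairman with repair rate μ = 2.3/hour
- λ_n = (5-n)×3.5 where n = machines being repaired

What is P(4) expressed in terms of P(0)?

P(4)/P(0) = ∏_{i=0}^{4-1} λ_i/μ_{i+1}
= (5-0)×3.5/2.3 × (5-1)×3.5/2.3 × (5-2)×3.5/2.3 × (5-3)×3.5/2.3
= 643.4904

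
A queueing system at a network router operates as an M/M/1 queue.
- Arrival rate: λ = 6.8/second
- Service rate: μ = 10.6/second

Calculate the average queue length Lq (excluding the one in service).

ρ = λ/μ = 6.8/10.6 = 0.6415
For M/M/1: Lq = λ²/(μ(μ-λ))
Lq = 46.24/(10.6 × 3.80)
Lq = 1.1480 packets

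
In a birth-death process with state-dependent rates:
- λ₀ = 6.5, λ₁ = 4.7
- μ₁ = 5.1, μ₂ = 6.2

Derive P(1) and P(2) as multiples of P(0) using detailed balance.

Balance equations:
State 0: λ₀P₀ = μ₁P₁ → P₁ = (λ₀/μ₁)P₀ = (6.5/5.1)P₀ = 1.2745P₀
State 1: P₂ = (λ₀λ₁)/(μ₁μ₂)P₀ = (6.5×4.7)/(5.1×6.2)P₀ = 0.9662P₀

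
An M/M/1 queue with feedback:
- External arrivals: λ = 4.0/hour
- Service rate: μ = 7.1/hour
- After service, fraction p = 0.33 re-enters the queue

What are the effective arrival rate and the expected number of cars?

Effective arrival rate: λ_eff = λ/(1-p) = 4.0/(1-0.33) = 4.0/0.67 = 5.97015
ρ = λ_eff/μ = 5.97015/7.1 = 0.840866
L = ρ/(1-ρ) = 0.840866/(1-0.840866) = 5.2840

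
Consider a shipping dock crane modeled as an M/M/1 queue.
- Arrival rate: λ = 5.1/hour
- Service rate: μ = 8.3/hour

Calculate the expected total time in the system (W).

First, compute utilization: ρ = λ/μ = 5.1/8.3 = 0.6145
For M/M/1: W = 1/(μ-λ)
W = 1/(8.3-5.1) = 1/3.20
W = 0.3125 hours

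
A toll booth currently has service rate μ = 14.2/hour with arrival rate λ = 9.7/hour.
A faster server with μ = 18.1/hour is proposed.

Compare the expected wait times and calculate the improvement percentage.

System 1: ρ₁ = 9.7/14.2 = 0.6831, W₁ = 1/(14.2-9.7) = 0.22222
System 2: ρ₂ = 9.7/18.1 = 0.5359, W₂ = 1/(18.1-9.7) = 0.11905
Improvement: (W₁-W₂)/W₁ = (0.22222-0.11905)/0.22222 = 46.43%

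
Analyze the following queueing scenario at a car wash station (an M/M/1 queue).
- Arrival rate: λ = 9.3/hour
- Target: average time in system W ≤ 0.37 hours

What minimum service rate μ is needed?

For M/M/1: W = 1/(μ-λ)
Need W ≤ 0.37, so 1/(μ-λ) ≤ 0.37
μ - λ ≥ 1/0.37 = 2.7027
μ ≥ 9.3 + 2.7027 = 12.0027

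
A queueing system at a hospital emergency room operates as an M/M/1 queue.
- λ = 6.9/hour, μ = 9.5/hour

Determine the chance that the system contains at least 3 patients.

ρ = λ/μ = 6.9/9.5 = 0.72632
P(N ≥ n) = ρⁿ
P(N ≥ 3) = 0.72632^3
P(N ≥ 3) = 0.3832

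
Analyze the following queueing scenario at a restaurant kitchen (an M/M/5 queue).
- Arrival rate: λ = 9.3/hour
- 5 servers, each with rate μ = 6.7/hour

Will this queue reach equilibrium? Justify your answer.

Stability requires ρ = λ/(cμ) < 1
ρ = 9.3/(5 × 6.7) = 9.3/33.50 = 0.2776
Since 0.2776 < 1, the system is STABLE.
The servers are busy 27.76% of the time.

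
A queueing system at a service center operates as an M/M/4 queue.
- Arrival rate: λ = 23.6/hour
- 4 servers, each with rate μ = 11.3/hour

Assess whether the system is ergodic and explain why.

Stability requires ρ = λ/(cμ) < 1
ρ = 23.6/(4 × 11.3) = 23.6/45.20 = 0.5221
Since 0.5221 < 1, the system is STABLE.
The servers are busy 52.21% of the time.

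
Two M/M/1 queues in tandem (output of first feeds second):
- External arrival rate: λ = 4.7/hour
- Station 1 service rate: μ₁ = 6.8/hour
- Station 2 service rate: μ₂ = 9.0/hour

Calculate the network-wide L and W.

By Jackson's theorem, each station behaves as independent M/M/1.
Station 1: ρ₁ = 4.7/6.8 = 0.6912, L₁ = ρ₁/(1-ρ₁) = λ/(μ₁-λ) = 4.7/2.10 = 2.2381
Station 2: ρ₂ = 4.7/9.0 = 0.5222, L₂ = ρ₂/(1-ρ₂) = λ/(μ₂-λ) = 4.7/4.30 = 1.0930
Total: L = L₁ + L₂ = 2.2381 + 1.0930 = 3.3311
W = L/λ = 3.3311/4.7 = 0.7087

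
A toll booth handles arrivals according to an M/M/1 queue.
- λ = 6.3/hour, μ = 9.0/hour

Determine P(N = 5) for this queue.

ρ = λ/μ = 6.3/9.0 = 0.7000
P(n) = (1-ρ)ρⁿ
P(5) = (1-0.7000) × 0.7000^5
P(5) = 0.30000 × 0.16807
P(5) = 0.05042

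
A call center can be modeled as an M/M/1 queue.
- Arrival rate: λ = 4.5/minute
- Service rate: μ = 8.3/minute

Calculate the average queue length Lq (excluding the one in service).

ρ = λ/μ = 4.5/8.3 = 0.5422
For M/M/1: Lq = λ²/(μ(μ-λ))
Lq = 20.25/(8.3 × 3.80)
Lq = 0.6420 calls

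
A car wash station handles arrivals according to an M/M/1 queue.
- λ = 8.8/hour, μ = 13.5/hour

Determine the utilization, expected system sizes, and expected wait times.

Step 1: ρ = λ/μ = 8.8/13.5 = 0.6519
Step 2: L = λ/(μ-λ) = 8.8/4.70 = 1.8723
Step 3: Lq = λ²/(μ(μ-λ)) = 77.44/(13.5×4.70) = 1.2205
Step 4: W = 1/(μ-λ) = 1/4.70 = 0.212766
Step 5: Wq = λ/(μ(μ-λ)) = 8.8/(13.5×4.70) = 0.1387
Step 6: P(0) = 1-ρ = 0.3481
Verify: L = λW = 8.8×0.212766 = 1.8723 ✔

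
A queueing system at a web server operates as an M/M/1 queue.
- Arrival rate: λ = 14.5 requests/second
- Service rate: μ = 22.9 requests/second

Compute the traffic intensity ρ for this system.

Server utilization: ρ = λ/μ
ρ = 14.5/22.9 = 0.6332
The server is busy 63.32% of the time.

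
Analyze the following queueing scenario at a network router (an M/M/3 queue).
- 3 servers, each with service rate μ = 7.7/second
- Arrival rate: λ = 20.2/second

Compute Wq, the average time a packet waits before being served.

Traffic intensity: ρ = λ/(cμ) = 20.2/(3×7.7) = 0.8745
Since ρ = 0.8745 < 1, system is stable.
Offered load a = λ/μ = cρ = 20.2/7.7 = 2.6234
P₀ = [ Σₙ₌₀^2 aⁿ/n! + a^3/(3!(1-ρ)) ]⁻¹
Σ = a^0/0! + a^1/1! + a^2/2! = 1.00000 + 2.62338 + 3.44105 = 7.0644
a^3/(3!(1-ρ)) = 18.05435/(6 × 0.1255411) = 23.9687
P₀ = 1/(7.0644 + 23.9687) = 0.03222
Lq = P₀·a^3·ρ / (3!(1-ρ)²) = 0.0322236 × 18.0544 × 0.874459 / (6 × 0.0157606) = 5.3799
Wq = Lq/λ = 5.3799/20.2 = 0.2663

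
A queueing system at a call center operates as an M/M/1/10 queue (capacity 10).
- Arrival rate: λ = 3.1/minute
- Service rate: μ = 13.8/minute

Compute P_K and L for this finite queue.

ρ = λ/μ = 3.1/13.8 = 0.22464
P₀ = (1-ρ)/(1-ρ^(K+1)) = (1-0.22464)/(1-0.22464^11) = 0.7754/1.0000 = 0.7754
P_K = P₀×ρ^K = 0.7754 × 0.22464^10 = 0.7754 × 3.272e-07 = 2.537e-07
Blocking probability P_10 = 2.537e-07 (0.00002537%)
L = ρ[1 - (K+1)ρ^K + Kρ^(K+1)] / [(1-ρ)(1-ρ^(K+1))]
L = 0.22464 × (1 - 11×3.272e-07 + 10×7.351e-08) / ((1 - 0.22464) × (1 - 7.351e-08)) = 0.2897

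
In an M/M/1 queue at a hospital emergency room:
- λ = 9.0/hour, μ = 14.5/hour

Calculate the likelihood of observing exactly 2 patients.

ρ = λ/μ = 9.0/14.5 = 0.6207
P(n) = (1-ρ)ρⁿ
P(2) = (1-0.6207) × 0.6207^2
P(2) = 0.3793 × 0.3853
P(2) = 0.1461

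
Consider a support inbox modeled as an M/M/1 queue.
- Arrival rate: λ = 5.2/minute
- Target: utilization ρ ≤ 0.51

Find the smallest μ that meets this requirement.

ρ = λ/μ, so μ = λ/ρ
μ ≥ 5.2/0.51 = 10.1961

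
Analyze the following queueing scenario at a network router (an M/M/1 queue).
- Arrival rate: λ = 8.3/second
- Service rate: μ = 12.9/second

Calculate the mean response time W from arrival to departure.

First, compute utilization: ρ = λ/μ = 8.3/12.9 = 0.6434
For M/M/1: W = 1/(μ-λ)
W = 1/(12.9-8.3) = 1/4.60
W = 0.2174 seconds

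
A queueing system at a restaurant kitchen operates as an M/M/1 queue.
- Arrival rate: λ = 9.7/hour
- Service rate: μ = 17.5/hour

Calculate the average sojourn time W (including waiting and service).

First, compute utilization: ρ = λ/μ = 9.7/17.5 = 0.5543
For M/M/1: W = 1/(μ-λ)
W = 1/(17.5-9.7) = 1/7.80
W = 0.1282 hours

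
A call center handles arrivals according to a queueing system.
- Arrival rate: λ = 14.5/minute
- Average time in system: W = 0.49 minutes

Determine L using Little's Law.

Little's Law: L = λW
L = 14.5 × 0.49 = 7.1050 calls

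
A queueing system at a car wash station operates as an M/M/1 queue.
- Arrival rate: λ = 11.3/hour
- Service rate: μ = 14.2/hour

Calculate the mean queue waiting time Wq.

First, compute utilization: ρ = λ/μ = 11.3/14.2 = 0.7958
For M/M/1: Wq = λ/(μ(μ-λ))
Wq = 11.3/(14.2 × (14.2-11.3))
Wq = 11.3/(14.2 × 2.90)
Wq = 0.2744 hours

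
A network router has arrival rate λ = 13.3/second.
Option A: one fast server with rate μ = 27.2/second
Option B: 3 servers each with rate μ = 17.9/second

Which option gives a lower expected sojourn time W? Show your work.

Option A: single server μ = 27.2 (M/M/1)
  ρ_A = 13.3/27.2 = 0.4890
  W_A = 1/(μ-λ) = 1/(27.2-13.3) = 1/13.90 = 0.07194

Option B: 3 servers μ = 17.9 (M/M/3)
  ρ_B = λ/(cμ) = 13.3/(3×17.9) = 0.2477
  Offered load a = λ/μ = cρ = 13.3/17.9 = 0.7430
  P₀ = [ Σₙ₌₀^2 aⁿ/n! + a^3/(3!(1-ρ)) ]⁻¹
  Σ = a^0/0! + a^1/1! + a^2/2! = 1.0000 + 0.74302 + 0.27604 = 2.0191
  a^3/(3!(1-ρ)) = 0.41020/(6 × 0.75233) = 0.09087
  P₀ = 1/(2.0191 + 0.09087) = 0.4739
  Lq = P₀·a^3·ρ / (3!(1-ρ)²) = 0.4739 × 0.4102 × 0.2477 / (6 × 0.5660) = 0.01418
  Wq_B = Lq/λ = 0.014179/13.3 = 0.0010661
  W_B = Wq_B + 1/μ = 0.0010661 + 0.055866 = 0.05693

Since W_B = 0.05693 < W_A = 0.07194, Option B (multiple servers) has the shorter time in system.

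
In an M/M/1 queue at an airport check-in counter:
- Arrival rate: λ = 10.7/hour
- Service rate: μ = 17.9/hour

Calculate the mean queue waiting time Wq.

First, compute utilization: ρ = λ/μ = 10.7/17.9 = 0.5978
For M/M/1: Wq = λ/(μ(μ-λ))
Wq = 10.7/(17.9 × (17.9-10.7))
Wq = 10.7/(17.9 × 7.20)
Wq = 0.08302 hours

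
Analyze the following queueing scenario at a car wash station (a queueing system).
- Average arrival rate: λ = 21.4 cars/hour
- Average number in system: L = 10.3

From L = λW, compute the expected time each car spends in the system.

Little's Law: L = λW, so W = L/λ
W = 10.3/21.4 = 0.4813 hours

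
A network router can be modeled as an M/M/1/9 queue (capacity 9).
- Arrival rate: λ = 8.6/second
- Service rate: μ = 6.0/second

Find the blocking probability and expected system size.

ρ = λ/μ = 8.6/6.0 = 1.43333
P₀ = (1-ρ)/(1-ρ^(K+1)) = (1-1.43333)/(1-1.43333^10) = -0.4333/-35.5984 = 0.01217
P_K = P₀×ρ^K = 0.012173 × 1.43333^9 = 0.012173 × 25.5338 = 0.3108
Blocking probability P_9 = 0.3108 (31.08%)
L = ρ[1 - (K+1)ρ^K + Kρ^(K+1)] / [(1-ρ)(1-ρ^(K+1))]
L = 1.43333 × (1 - 10×25.5338 + 9×36.5984) / ((1 - 1.43333) × (1 - 36.5984)) = 6.9732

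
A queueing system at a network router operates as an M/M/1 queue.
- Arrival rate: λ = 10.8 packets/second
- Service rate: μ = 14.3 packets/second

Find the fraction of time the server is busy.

Server utilization: ρ = λ/μ
ρ = 10.8/14.3 = 0.7552
The server is busy 75.52% of the time.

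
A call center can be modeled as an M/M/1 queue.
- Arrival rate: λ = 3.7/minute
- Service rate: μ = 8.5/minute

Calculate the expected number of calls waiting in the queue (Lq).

ρ = λ/μ = 3.7/8.5 = 0.4353
For M/M/1: Lq = λ²/(μ(μ-λ))
Lq = 13.69/(8.5 × 4.80)
Lq = 0.3355 calls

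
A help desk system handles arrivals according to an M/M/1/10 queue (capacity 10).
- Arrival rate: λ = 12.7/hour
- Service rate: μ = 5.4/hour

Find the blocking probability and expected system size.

ρ = λ/μ = 12.7/5.4 = 2.3519
P₀ = (1-ρ)/(1-ρ^(K+1)) = (1-2.3519)/(1-2.3519^11) = -1.3519/-12177.8806 = 0.0001110
P_K = P₀×ρ^K = 0.000111013 × 2.3519^10 = 0.000111013 × 5178.3157 = 0.5749
Blocking probability P_10 = 0.5749 (57.49%)
L = ρ[1 - (K+1)ρ^K + Kρ^(K+1)] / [(1-ρ)(1-ρ^(K+1))]
L = 2.3519 × (1 - 11×5178.3157 + 10×12178.8806) / ((1 - 2.3519) × (1 - 12178.8806)) = 9.2612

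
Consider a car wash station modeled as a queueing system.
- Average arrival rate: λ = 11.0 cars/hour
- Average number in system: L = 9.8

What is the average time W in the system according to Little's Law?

Little's Law: L = λW, so W = L/λ
W = 9.8/11.0 = 0.8909 hours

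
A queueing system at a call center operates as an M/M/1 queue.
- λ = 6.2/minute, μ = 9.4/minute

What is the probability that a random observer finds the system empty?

ρ = λ/μ = 6.2/9.4 = 0.6596
P(0) = 1 - ρ = 1 - 0.6596 = 0.3404
The server is idle 34.04% of the time.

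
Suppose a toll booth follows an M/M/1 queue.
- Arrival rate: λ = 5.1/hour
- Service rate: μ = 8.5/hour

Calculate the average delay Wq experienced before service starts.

First, compute utilization: ρ = λ/μ = 5.1/8.5 = 0.6000
For M/M/1: Wq = λ/(μ(μ-λ))
Wq = 5.1/(8.5 × (8.5-5.1))
Wq = 5.1/(8.5 × 3.40)
Wq = 0.1765 hours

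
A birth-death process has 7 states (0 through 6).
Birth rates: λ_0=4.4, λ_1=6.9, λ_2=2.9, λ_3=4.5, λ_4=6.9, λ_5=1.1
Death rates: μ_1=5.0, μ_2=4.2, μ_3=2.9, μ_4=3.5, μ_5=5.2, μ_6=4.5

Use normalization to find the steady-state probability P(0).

Ratios P(n)/P(0) = (λ₀···λₙ₋₁)/(μ₁···μₙ):
P(1)/P(0) = (4.4)/(5.0) = 0.8800
P(2)/P(0) = (4.4×6.9)/(5.0×4.2) = 1.4457
P(3)/P(0) = (4.4×6.9×2.9)/(5.0×4.2×2.9) = 1.4457
P(4)/P(0) = (4.4×6.9×2.9×4.5)/(5.0×4.2×2.9×3.5) = 1.8588
P(5)/P(0) = (4.4×6.9×2.9×4.5×6.9)/(5.0×4.2×2.9×3.5×5.2) = 2.4665
P(6)/P(0) = (4.4×6.9×2.9×4.5×6.9×1.1)/(5.0×4.2×2.9×3.5×5.2×4.5) = 0.6029

Normalization: ∑ P(n) = 1
P(0) × (1.0000 + 0.8800 + 1.4457 + 1.4457 + 1.8588 + 2.4665 + 0.6029) = 1
P(0) × 9.6996 = 1
P(0) = 1/9.6996 = 0.1031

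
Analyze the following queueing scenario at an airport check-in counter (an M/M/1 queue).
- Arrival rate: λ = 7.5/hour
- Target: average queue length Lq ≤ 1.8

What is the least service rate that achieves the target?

For M/M/1: Lq = λ²/(μ(μ-λ))
Need Lq ≤ 1.8, i.e. μ(μ-λ) ≥ λ²/1.8
μ² - 7.5μ - 56.25/1.8 ≥ 0  →  μ² - 7.5μ - 31.2500 ≥ 0
Quadratic formula (positive root): μ = [λ + √(λ² + 4×31.2500)]/2
Discriminant: 56.25 + 4×31.2500 = 181.2500, √181.2500 = 13.46291
μ ≥ (7.5 + 13.46291)/2 = 10.4815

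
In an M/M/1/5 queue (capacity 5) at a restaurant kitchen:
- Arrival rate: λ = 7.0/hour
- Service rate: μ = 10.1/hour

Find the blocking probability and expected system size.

ρ = λ/μ = 7.0/10.1 = 0.69307
P₀ = (1-ρ)/(1-ρ^(K+1)) = (1-0.69307)/(1-0.69307^6) = 0.30693/0.88917 = 0.3452
P_K = P₀×ρ^K = 0.3452 × 0.69307^5 = 0.3452 × 0.1599 = 0.05520
Blocking probability P_5 = 0.05520 (5.52%)
L = ρ[1 - (K+1)ρ^K + Kρ^(K+1)] / [(1-ρ)(1-ρ^(K+1))]
L = 0.69307 × (1 - 6×0.15991 + 5×0.11083) / ((1 - 0.69307) × (1 - 0.11083)) = 1.5102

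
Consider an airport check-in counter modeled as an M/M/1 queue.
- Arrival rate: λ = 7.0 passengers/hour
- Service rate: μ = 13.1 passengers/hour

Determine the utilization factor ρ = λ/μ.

Server utilization: ρ = λ/μ
ρ = 7.0/13.1 = 0.5344
The server is busy 53.44% of the time.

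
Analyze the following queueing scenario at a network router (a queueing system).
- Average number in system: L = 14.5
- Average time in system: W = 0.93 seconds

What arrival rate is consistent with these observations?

Little's Law: L = λW, so λ = L/W
λ = 14.5/0.93 = 15.5914 packets/second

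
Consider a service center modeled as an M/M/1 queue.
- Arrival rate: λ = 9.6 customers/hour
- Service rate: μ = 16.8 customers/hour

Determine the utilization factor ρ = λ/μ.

Server utilization: ρ = λ/μ
ρ = 9.6/16.8 = 0.5714
The server is busy 57.14% of the time.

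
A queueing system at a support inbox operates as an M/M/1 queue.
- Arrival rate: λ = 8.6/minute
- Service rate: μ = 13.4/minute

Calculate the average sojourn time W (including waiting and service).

First, compute utilization: ρ = λ/μ = 8.6/13.4 = 0.6418
For M/M/1: W = 1/(μ-λ)
W = 1/(13.4-8.6) = 1/4.80
W = 0.2083 minutes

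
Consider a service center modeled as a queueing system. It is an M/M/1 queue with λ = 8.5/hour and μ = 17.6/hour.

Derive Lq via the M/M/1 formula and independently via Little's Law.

Method 1 (direct): Lq = λ²/(μ(μ-λ)) = 72.25/(17.6 × 9.10) = 0.4511

Method 2 (Little's Law):
W = 1/(μ-λ) = 1/9.10 = 0.10989
Wq = W - 1/μ = 0.10989 - 0.056818 = 0.05307
Lq = λWq = 8.5 × 0.05307 = 0.4511 ✔ (matches Method 1)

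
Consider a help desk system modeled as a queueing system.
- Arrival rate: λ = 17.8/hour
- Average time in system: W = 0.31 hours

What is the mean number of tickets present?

Little's Law: L = λW
L = 17.8 × 0.31 = 5.5180 tickets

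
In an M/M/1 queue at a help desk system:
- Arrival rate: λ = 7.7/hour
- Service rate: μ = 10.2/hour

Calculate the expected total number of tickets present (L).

ρ = λ/μ = 7.7/10.2 = 0.7549
For M/M/1: L = λ/(μ-λ)
L = 7.7/(10.2-7.7) = 7.7/2.50
L = 3.0800 tickets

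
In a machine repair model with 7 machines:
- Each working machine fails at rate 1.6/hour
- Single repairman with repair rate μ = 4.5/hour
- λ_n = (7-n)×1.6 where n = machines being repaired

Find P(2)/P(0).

P(2)/P(0) = ∏_{i=0}^{2-1} λ_i/μ_{i+1}
= (7-0)×1.6/4.5 × (7-1)×1.6/4.5
= 5.3096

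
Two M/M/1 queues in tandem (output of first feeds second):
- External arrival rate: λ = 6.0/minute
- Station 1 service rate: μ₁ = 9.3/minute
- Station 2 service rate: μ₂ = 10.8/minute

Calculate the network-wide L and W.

By Jackson's theorem, each station behaves as independent M/M/1.
Station 1: ρ₁ = 6.0/9.3 = 0.6452, L₁ = ρ₁/(1-ρ₁) = λ/(μ₁-λ) = 6.0/3.30 = 1.8182
Station 2: ρ₂ = 6.0/10.8 = 0.5556, L₂ = ρ₂/(1-ρ₂) = λ/(μ₂-λ) = 6.0/4.80 = 1.2500
Total: L = L₁ + L₂ = 1.8182 + 1.2500 = 3.0682
W = L/λ = 3.0682/6.0 = 0.5114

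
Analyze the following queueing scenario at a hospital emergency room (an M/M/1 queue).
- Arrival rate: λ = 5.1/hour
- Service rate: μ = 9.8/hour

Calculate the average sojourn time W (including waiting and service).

First, compute utilization: ρ = λ/μ = 5.1/9.8 = 0.5204
For M/M/1: W = 1/(μ-λ)
W = 1/(9.8-5.1) = 1/4.70
W = 0.2128 hours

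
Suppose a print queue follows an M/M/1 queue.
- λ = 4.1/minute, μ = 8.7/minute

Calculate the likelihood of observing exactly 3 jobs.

ρ = λ/μ = 4.1/8.7 = 0.47126
P(n) = (1-ρ)ρⁿ
P(3) = (1-0.47126) × 0.47126^3
P(3) = 0.52874 × 0.10466
P(3) = 0.05534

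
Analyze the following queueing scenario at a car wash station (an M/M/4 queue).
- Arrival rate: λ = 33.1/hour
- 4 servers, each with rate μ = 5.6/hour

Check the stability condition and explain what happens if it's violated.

Stability requires ρ = λ/(cμ) < 1
ρ = 33.1/(4 × 5.6) = 33.1/22.40 = 1.4777
Since 1.4777 ≥ 1, the system is UNSTABLE.
Need c > λ/μ = 33.1/5.6 = 5.91.
Minimum servers needed: c = 6.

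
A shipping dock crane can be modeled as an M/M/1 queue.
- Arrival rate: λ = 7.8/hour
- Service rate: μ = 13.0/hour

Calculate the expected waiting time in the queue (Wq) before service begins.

First, compute utilization: ρ = λ/μ = 7.8/13.0 = 0.6000
For M/M/1: Wq = λ/(μ(μ-λ))
Wq = 7.8/(13.0 × (13.0-7.8))
Wq = 7.8/(13.0 × 5.20)
Wq = 0.1154 hours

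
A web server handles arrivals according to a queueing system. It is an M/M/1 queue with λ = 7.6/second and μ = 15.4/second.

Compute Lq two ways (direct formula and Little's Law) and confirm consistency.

Method 1 (direct): Lq = λ²/(μ(μ-λ)) = 57.76/(15.4 × 7.80) = 0.4809

Method 2 (Little's Law):
W = 1/(μ-λ) = 1/7.80 = 0.12821
Wq = W - 1/μ = 0.12821 - 0.064935 = 0.06327
Lq = λWq = 7.6 × 0.06327 = 0.4809 ✔ (matches Method 1)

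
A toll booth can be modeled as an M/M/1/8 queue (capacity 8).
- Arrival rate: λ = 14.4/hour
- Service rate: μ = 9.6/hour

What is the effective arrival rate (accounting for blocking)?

ρ = λ/μ = 14.4/9.6 = 1.5000
P₀ = (1-ρ)/(1-ρ^(K+1)) = (1-1.5000)/(1-1.5000^9) = -0.5000/-37.4434 = 0.01335
P_K = P₀×ρ^K = 0.013354 × 1.5000^8 = 0.013354 × 25.6289 = 0.3422
λ_eff = λ(1-P_K) = 14.4 × (1 - 0.342236) = 14.4 × 0.657764 = 9.4718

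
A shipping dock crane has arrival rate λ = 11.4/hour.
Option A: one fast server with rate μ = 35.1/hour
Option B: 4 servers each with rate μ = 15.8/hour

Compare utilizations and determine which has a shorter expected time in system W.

Option A: single server μ = 35.1 (M/M/1)
  ρ_A = 11.4/35.1 = 0.3248
  W_A = 1/(μ-λ) = 1/(35.1-11.4) = 1/23.70 = 0.04219

Option B: 4 servers μ = 15.8 (M/M/4)
  ρ_B = λ/(cμ) = 11.4/(4×15.8) = 0.1804
  Offered load a = λ/μ = cρ = 11.4/15.8 = 0.7215
  P₀ = [ Σₙ₌₀^3 aⁿ/n! + a^4/(4!(1-ρ)) ]⁻¹
  Σ = a^0/0! + a^1/1! + a^2/2! + a^3/3! = 1.0000 + 0.7215 + 0.2603 + 0.06260 = 2.0444
  a^4/(4!(1-ρ)) = 0.2710/(24 × 0.8196) = 0.01378
  P₀ = 1/(2.0444 + 0.01378) = 0.4859
  Lq = P₀·a^4·ρ / (4!(1-ρ)²) = 0.4859 × 0.2710 × 0.1804 / (24 × 0.6718) = 0.001473
  Wq_B = Lq/λ = 0.001473/11.4 = 0.0001292
  W_B = Wq_B + 1/μ = 0.0001292 + 0.06329 = 0.06342

Since W_A = 0.04219 < W_B = 0.06342, Option A (single fast server) has the shorter time in system.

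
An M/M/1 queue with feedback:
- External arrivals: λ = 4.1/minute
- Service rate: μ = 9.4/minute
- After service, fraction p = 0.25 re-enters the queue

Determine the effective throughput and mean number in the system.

Effective arrival rate: λ_eff = λ/(1-p) = 4.1/(1-0.25) = 4.1/0.75 = 5.4667
ρ = λ_eff/μ = 5.4667/9.4 = 0.58156
L = ρ/(1-ρ) = 0.58156/(1-0.58156) = 1.3898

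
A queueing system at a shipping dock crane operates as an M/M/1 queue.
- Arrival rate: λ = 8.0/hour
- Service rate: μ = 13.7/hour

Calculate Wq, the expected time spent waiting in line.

First, compute utilization: ρ = λ/μ = 8.0/13.7 = 0.5839
For M/M/1: Wq = λ/(μ(μ-λ))
Wq = 8.0/(13.7 × (13.7-8.0))
Wq = 8.0/(13.7 × 5.70)
Wq = 0.1024 hours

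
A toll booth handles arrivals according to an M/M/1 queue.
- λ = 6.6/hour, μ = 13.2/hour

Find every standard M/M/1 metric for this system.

Step 1: ρ = λ/μ = 6.6/13.2 = 0.5000
Step 2: L = λ/(μ-λ) = 6.6/6.60 = 1.0000
Step 3: Lq = λ²/(μ(μ-λ)) = 43.56/(13.2×6.60) = 0.5000
Step 4: W = 1/(μ-λ) = 1/6.60 = 0.15152
Step 5: Wq = λ/(μ(μ-λ)) = 6.6/(13.2×6.60) = 0.07576
Step 6: P(0) = 1-ρ = 0.5000
Verify: L = λW = 6.6×0.15152 = 1.0000 ✔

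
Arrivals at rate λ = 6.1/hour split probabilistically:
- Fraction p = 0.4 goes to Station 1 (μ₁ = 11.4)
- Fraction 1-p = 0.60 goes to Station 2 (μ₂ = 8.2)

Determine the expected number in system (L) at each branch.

Effective rates: λ₁ = 6.1×0.4 = 2.44, λ₂ = 6.1×0.60 = 3.66
Station 1: ρ₁ = 2.44/11.4 = 0.2140, L₁ = ρ₁/(1-ρ₁) = 0.2140/(1-0.2140) = 0.2723
Station 2: ρ₂ = 3.66/8.2 = 0.44634, L₂ = ρ₂/(1-ρ₂) = 0.44634/(1-0.44634) = 0.8062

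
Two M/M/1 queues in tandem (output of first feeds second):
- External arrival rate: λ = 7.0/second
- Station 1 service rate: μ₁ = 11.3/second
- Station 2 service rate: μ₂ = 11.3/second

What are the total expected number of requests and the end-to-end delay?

By Jackson's theorem, each station behaves as independent M/M/1.
Station 1: ρ₁ = 7.0/11.3 = 0.6195, L₁ = ρ₁/(1-ρ₁) = λ/(μ₁-λ) = 7.0/4.30 = 1.6279
Station 2: ρ₂ = 7.0/11.3 = 0.6195, L₂ = ρ₂/(1-ρ₂) = λ/(μ₂-λ) = 7.0/4.30 = 1.6279
Total: L = L₁ + L₂ = 1.6279 + 1.6279 = 3.2558
W = L/λ = 3.2558/7.0 = 0.4651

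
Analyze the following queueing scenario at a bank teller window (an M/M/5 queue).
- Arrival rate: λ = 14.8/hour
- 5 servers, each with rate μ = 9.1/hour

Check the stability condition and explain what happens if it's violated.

Stability requires ρ = λ/(cμ) < 1
ρ = 14.8/(5 × 9.1) = 14.8/45.50 = 0.3253
Since 0.3253 < 1, the system is STABLE.
The servers are busy 32.53% of the time.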